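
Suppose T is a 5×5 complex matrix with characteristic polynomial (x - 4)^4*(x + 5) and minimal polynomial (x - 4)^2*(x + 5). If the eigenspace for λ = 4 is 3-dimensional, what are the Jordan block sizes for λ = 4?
Block sizes for λ = 4: [2, 1, 1]

Step 1 — from the characteristic polynomial, algebraic multiplicity of λ = 4 is 4. From dim ker(T − (4)·I) = 3, there are exactly 3 Jordan blocks for λ = 4.
Step 2 — from the minimal polynomial, the factor (x − 4)^2 tells us the largest block for λ = 4 has size 2.
Step 3 — with total size 4, 3 blocks, and largest block 2, the block sizes (in nonincreasing order) are [2, 1, 1].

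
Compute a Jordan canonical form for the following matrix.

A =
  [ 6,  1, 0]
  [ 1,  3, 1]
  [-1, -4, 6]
J_3(5)

The characteristic polynomial is
  det(x·I − A) = x^3 - 15*x^2 + 75*x - 125 = (x - 5)^3

Eigenvalues and multiplicities (the geometric multiplicity of λ is n − rank(A − λI), which equals the number of Jordan blocks for λ):
  λ = 5: algebraic multiplicity = 3, geometric multiplicity = 1

Determining the block sizes for each eigenvalue:
  λ = 5: one block (gm = 1), so the single block has size am = 3 → block sizes [3]

Assembling the blocks gives a Jordan form
J =
  [5, 1, 0]
  [0, 5, 1]
  [0, 0, 5]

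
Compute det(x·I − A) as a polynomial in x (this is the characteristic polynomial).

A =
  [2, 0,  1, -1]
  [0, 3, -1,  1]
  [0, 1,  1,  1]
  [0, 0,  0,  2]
x^4 - 8*x^3 + 24*x^2 - 32*x + 16

Expanding det(x·I − A) (e.g. by cofactor expansion or by noting that A is similar to its Jordan form J, which has the same characteristic polynomial as A) gives
  χ_A(x) = x^4 - 8*x^3 + 24*x^2 - 32*x + 16
which factors as (x - 2)^4. The eigenvalues (with algebraic multiplicities) are λ = 2 with multiplicity 4.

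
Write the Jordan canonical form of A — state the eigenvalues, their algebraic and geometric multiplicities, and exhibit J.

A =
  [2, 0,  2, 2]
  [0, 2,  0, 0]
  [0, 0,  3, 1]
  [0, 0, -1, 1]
J_2(2) ⊕ J_1(2) ⊕ J_1(2)

The characteristic polynomial is
  det(x·I − A) = x^4 - 8*x^3 + 24*x^2 - 32*x + 16 = (x - 2)^4

Eigenvalues and multiplicities (the geometric multiplicity of λ is n − rank(A − λI), which equals the number of Jordan blocks for λ):
  λ = 2: algebraic multiplicity = 4, geometric multiplicity = 3

Determining the block sizes for each eigenvalue:
  λ = 2: 3 blocks summing to 4 forces exactly one block of size 2 and the rest size 1 → block sizes [2, 1, 1]

Assembling the blocks gives a Jordan form
J =
  [2, 1, 0, 0]
  [0, 2, 0, 0]
  [0, 0, 2, 0]
  [0, 0, 0, 2]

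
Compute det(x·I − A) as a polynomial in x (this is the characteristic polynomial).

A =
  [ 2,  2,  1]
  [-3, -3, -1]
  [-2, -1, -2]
x^3 + 3*x^2 + 3*x + 1

Expanding det(x·I − A) (e.g. by cofactor expansion or by noting that A is similar to its Jordan form J, which has the same characteristic polynomial as A) gives
  χ_A(x) = x^3 + 3*x^2 + 3*x + 1
which factors as (x + 1)^3. The eigenvalues (with algebraic multiplicities) are λ = -1 with multiplicity 3.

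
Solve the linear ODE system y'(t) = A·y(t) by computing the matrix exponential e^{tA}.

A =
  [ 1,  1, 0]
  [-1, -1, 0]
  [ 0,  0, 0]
e^{tA} =
  [t + 1, t, 0]
  [-t, 1 - t, 0]
  [0, 0, 1]

Strategy: write A = P · J · P⁻¹ where J is a Jordan canonical form, so e^{tA} = P · e^{tJ} · P⁻¹, and e^{tJ} can be computed block-by-block.

A has Jordan form
J =
  [0, 1, 0]
  [0, 0, 0]
  [0, 0, 0]
(up to reordering of blocks).

Per-block formulas:
  For a 1×1 block at λ = 0: exp(t · [0]) = [e^(0t)].
  For a 2×2 Jordan block J_2(0): exp(t · J_2(0)) = e^(0t)·(I + t·N), where N is the 2×2 nilpotent shift.

After assembling e^{tJ} and conjugating by P, we get:

e^{tA} =
  [t + 1, t, 0]
  [-t, 1 - t, 0]
  [0, 0, 1]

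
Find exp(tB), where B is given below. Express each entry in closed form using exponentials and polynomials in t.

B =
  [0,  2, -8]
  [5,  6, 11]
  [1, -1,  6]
e^{tB} =
  [4*t*exp(5*t) - 2*exp(5*t) + 3*exp(2*t), 2*t*exp(5*t), 10*t*exp(5*t) - 6*exp(5*t) + 6*exp(2*t)]
  [2*t*exp(5*t) + exp(5*t) - exp(2*t), t*exp(5*t) + exp(5*t), 5*t*exp(5*t) + 2*exp(5*t) - 2*exp(2*t)]
  [-2*t*exp(5*t) + exp(5*t) - exp(2*t), -t*exp(5*t), -5*t*exp(5*t) + 3*exp(5*t) - 2*exp(2*t)]

Strategy: write B = P · J · P⁻¹ where J is a Jordan canonical form, so e^{tB} = P · e^{tJ} · P⁻¹, and e^{tJ} can be computed block-by-block.

B has Jordan form
J =
  [2, 0, 0]
  [0, 5, 1]
  [0, 0, 5]
(up to reordering of blocks).

Per-block formulas:
  For a 2×2 Jordan block J_2(5): exp(t · J_2(5)) = e^(5t)·(I + t·N), where N is the 2×2 nilpotent shift.
  For a 1×1 block at λ = 2: exp(t · [2]) = [e^(2t)].

After assembling e^{tJ} and conjugating by P, we get:

e^{tB} =
  [4*t*exp(5*t) - 2*exp(5*t) + 3*exp(2*t), 2*t*exp(5*t), 10*t*exp(5*t) - 6*exp(5*t) + 6*exp(2*t)]
  [2*t*exp(5*t) + exp(5*t) - exp(2*t), t*exp(5*t) + exp(5*t), 5*t*exp(5*t) + 2*exp(5*t) - 2*exp(2*t)]
  [-2*t*exp(5*t) + exp(5*t) - exp(2*t), -t*exp(5*t), -5*t*exp(5*t) + 3*exp(5*t) - 2*exp(2*t)]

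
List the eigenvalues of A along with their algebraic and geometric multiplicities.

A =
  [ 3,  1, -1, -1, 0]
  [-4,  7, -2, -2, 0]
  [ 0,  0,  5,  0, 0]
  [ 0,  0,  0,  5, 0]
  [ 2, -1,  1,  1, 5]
λ = 5: alg = 5, geom = 4

Step 1 — factor the characteristic polynomial to read off the algebraic multiplicities:
  χ_A(x) = (x - 5)^5

Step 2 — compute geometric multiplicities via the rank-nullity identity g(λ) = n − rank(A − λI):
  rank(A − (5)·I) = 1, so dim ker(A − (5)·I) = n − 1 = 4

Summary:
  λ = 5: algebraic multiplicity = 5, geometric multiplicity = 4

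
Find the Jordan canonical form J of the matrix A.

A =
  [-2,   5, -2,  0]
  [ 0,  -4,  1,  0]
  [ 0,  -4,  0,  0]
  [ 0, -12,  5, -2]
J_3(-2) ⊕ J_1(-2)

The characteristic polynomial is
  det(x·I − A) = x^4 + 8*x^3 + 24*x^2 + 32*x + 16 = (x + 2)^4

Eigenvalues and multiplicities (the geometric multiplicity of λ is n − rank(A − λI), which equals the number of Jordan blocks for λ):
  λ = -2: algebraic multiplicity = 4, geometric multiplicity = 2

Determining the block sizes for each eigenvalue:
  λ = -2: with am = 4 and gm = 2, the partition is not yet determined (e.g. several partitions of 4 into 2 parts exist). Let N = A − (-2)·I. Computing rank(N^1) = 2, rank(N^2) = 1, rank(N^3) = 0; the number of blocks of size ≥ j is rank(N^{j−1}) − rank(N^j), giving [2, 1, 1]. So we have 1 block(s) of size 3, 1 block(s) of size 1 → block sizes [3, 1]

Assembling the blocks gives a Jordan form
J =
  [-2,  1,  0,  0]
  [ 0, -2,  1,  0]
  [ 0,  0, -2,  0]
  [ 0,  0,  0, -2]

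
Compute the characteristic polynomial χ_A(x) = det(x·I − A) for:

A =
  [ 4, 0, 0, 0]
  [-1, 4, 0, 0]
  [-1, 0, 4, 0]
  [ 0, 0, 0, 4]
x^4 - 16*x^3 + 96*x^2 - 256*x + 256

Expanding det(x·I − A) (e.g. by cofactor expansion or by noting that A is similar to its Jordan form J, which has the same characteristic polynomial as A) gives
  χ_A(x) = x^4 - 16*x^3 + 96*x^2 - 256*x + 256
which factors as (x - 4)^4. The eigenvalues (with algebraic multiplicities) are λ = 4 with multiplicity 4.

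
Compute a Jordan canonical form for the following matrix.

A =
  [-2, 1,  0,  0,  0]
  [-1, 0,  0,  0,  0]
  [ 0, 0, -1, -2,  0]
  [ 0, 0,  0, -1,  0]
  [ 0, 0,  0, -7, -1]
J_2(-1) ⊕ J_2(-1) ⊕ J_1(-1)

The characteristic polynomial is
  det(x·I − A) = x^5 + 5*x^4 + 10*x^3 + 10*x^2 + 5*x + 1 = (x + 1)^5

Eigenvalues and multiplicities (the geometric multiplicity of λ is n − rank(A − λI), which equals the number of Jordan blocks for λ):
  λ = -1: algebraic multiplicity = 5, geometric multiplicity = 3

Determining the block sizes for each eigenvalue:
  λ = -1: with am = 5 and gm = 3, the partition is not yet determined (e.g. several partitions of 5 into 3 parts exist). Let N = A − (-1)·I. Computing rank(N^1) = 2, rank(N^2) = 0; the number of blocks of size ≥ j is rank(N^{j−1}) − rank(N^j), giving [3, 2]. So we have 2 block(s) of size 2, 1 block(s) of size 1 → block sizes [2, 2, 1]

Assembling the blocks gives a Jordan form
J =
  [-1,  1,  0,  0,  0]
  [ 0, -1,  0,  0,  0]
  [ 0,  0, -1,  1,  0]
  [ 0,  0,  0, -1,  0]
  [ 0,  0,  0,  0, -1]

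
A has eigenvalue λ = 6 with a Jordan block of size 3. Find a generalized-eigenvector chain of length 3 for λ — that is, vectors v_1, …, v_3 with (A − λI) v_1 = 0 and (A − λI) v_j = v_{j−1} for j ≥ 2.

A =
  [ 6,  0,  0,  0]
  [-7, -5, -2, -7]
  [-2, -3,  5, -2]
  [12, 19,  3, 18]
A Jordan chain for λ = 6 of length 3:
v_1 = (0, -3, -1, 5)ᵀ
v_2 = (0, -7, -2, 12)ᵀ
v_3 = (1, 0, 0, 0)ᵀ

Let N = A − (6)·I. We want v_3 with N^3 v_3 = 0 but N^2 v_3 ≠ 0; then v_{j-1} := N · v_j for j = 3, …, 2.

Pick v_3 = (1, 0, 0, 0)ᵀ.
Then v_2 = N · v_3 = (0, -7, -2, 12)ᵀ.
Then v_1 = N · v_2 = (0, -3, -1, 5)ᵀ.

Sanity check: (A − (6)·I) v_1 = (0, 0, 0, 0)ᵀ = 0. ✓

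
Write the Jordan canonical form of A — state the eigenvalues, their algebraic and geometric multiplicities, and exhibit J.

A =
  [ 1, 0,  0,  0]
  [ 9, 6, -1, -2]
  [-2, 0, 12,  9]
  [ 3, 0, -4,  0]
J_1(1) ⊕ J_3(6)

The characteristic polynomial is
  det(x·I − A) = x^4 - 19*x^3 + 126*x^2 - 324*x + 216 = (x - 6)^3*(x - 1)

Eigenvalues and multiplicities (the geometric multiplicity of λ is n − rank(A − λI), which equals the number of Jordan blocks for λ):
  λ = 1: algebraic multiplicity = 1, geometric multiplicity = 1
  λ = 6: algebraic multiplicity = 3, geometric multiplicity = 1

Determining the block sizes for each eigenvalue:
  λ = 1: one block (gm = 1), so the single block has size am = 1 → block sizes [1]
  λ = 6: one block (gm = 1), so the single block has size am = 3 → block sizes [3]

Assembling the blocks gives a Jordan form
J =
  [1, 0, 0, 0]
  [0, 6, 1, 0]
  [0, 0, 6, 1]
  [0, 0, 0, 6]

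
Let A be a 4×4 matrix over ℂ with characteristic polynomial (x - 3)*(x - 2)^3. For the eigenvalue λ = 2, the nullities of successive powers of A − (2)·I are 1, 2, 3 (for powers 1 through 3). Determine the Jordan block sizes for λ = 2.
Block sizes for λ = 2: [3]

From the dimensions of kernels of powers, the number of Jordan blocks of size at least j is d_j − d_{j−1} where d_j = dim ker(N^j) (with d_0 = 0). Computing the differences gives [1, 1, 1].
The number of blocks of size exactly k is (#blocks of size ≥ k) − (#blocks of size ≥ k + 1), so the partition is: 1 block(s) of size 3.
In nonincreasing order the block sizes are [3].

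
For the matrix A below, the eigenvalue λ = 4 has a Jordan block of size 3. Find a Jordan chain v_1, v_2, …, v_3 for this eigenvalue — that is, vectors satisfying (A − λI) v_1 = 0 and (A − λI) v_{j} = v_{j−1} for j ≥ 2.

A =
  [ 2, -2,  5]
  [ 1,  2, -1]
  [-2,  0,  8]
A Jordan chain for λ = 4 of length 3:
v_1 = (-8, -2, -4)ᵀ
v_2 = (-2, 1, -2)ᵀ
v_3 = (1, 0, 0)ᵀ

Let N = A − (4)·I. We want v_3 with N^3 v_3 = 0 but N^2 v_3 ≠ 0; then v_{j-1} := N · v_j for j = 3, …, 2.

Pick v_3 = (1, 0, 0)ᵀ.
Then v_2 = N · v_3 = (-2, 1, -2)ᵀ.
Then v_1 = N · v_2 = (-8, -2, -4)ᵀ.

Sanity check: (A − (4)·I) v_1 = (0, 0, 0)ᵀ = 0. ✓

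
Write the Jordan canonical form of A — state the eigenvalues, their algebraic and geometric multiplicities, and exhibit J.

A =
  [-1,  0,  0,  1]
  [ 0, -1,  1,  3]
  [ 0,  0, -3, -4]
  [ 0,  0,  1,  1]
J_3(-1) ⊕ J_1(-1)

The characteristic polynomial is
  det(x·I − A) = x^4 + 4*x^3 + 6*x^2 + 4*x + 1 = (x + 1)^4

Eigenvalues and multiplicities (the geometric multiplicity of λ is n − rank(A − λI), which equals the number of Jordan blocks for λ):
  λ = -1: algebraic multiplicity = 4, geometric multiplicity = 2

Determining the block sizes for each eigenvalue:
  λ = -1: with am = 4 and gm = 2, the partition is not yet determined (e.g. several partitions of 4 into 2 parts exist). Let N = A − (-1)·I. Computing rank(N^1) = 2, rank(N^2) = 1, rank(N^3) = 0; the number of blocks of size ≥ j is rank(N^{j−1}) − rank(N^j), giving [2, 1, 1]. So we have 1 block(s) of size 3, 1 block(s) of size 1 → block sizes [3, 1]

Assembling the blocks gives a Jordan form
J =
  [-1,  1,  0,  0]
  [ 0, -1,  1,  0]
  [ 0,  0, -1,  0]
  [ 0,  0,  0, -1]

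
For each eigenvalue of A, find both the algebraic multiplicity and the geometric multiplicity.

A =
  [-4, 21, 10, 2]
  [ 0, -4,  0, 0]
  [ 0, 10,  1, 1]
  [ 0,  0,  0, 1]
λ = -4: alg = 2, geom = 1; λ = 1: alg = 2, geom = 1

Step 1 — factor the characteristic polynomial to read off the algebraic multiplicities:
  χ_A(x) = (x - 1)^2*(x + 4)^2

Step 2 — compute geometric multiplicities via the rank-nullity identity g(λ) = n − rank(A − λI):
  rank(A − (-4)·I) = 3, so dim ker(A − (-4)·I) = n − 3 = 1
  rank(A − (1)·I) = 3, so dim ker(A − (1)·I) = n − 3 = 1

Summary:
  λ = -4: algebraic multiplicity = 2, geometric multiplicity = 1
  λ = 1: algebraic multiplicity = 2, geometric multiplicity = 1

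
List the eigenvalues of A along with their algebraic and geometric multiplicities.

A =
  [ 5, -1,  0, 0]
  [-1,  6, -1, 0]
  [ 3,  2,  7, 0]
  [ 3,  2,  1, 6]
λ = 6: alg = 4, geom = 2

Step 1 — factor the characteristic polynomial to read off the algebraic multiplicities:
  χ_A(x) = (x - 6)^4

Step 2 — compute geometric multiplicities via the rank-nullity identity g(λ) = n − rank(A − λI):
  rank(A − (6)·I) = 2, so dim ker(A − (6)·I) = n − 2 = 2

Summary:
  λ = 6: algebraic multiplicity = 4, geometric multiplicity = 2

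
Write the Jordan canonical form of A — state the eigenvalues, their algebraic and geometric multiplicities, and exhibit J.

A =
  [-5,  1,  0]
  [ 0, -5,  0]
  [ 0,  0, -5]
J_2(-5) ⊕ J_1(-5)

The characteristic polynomial is
  det(x·I − A) = x^3 + 15*x^2 + 75*x + 125 = (x + 5)^3

Eigenvalues and multiplicities (the geometric multiplicity of λ is n − rank(A − λI), which equals the number of Jordan blocks for λ):
  λ = -5: algebraic multiplicity = 3, geometric multiplicity = 2

Determining the block sizes for each eigenvalue:
  λ = -5: 2 blocks summing to 3 forces exactly one block of size 2 and the rest size 1 → block sizes [2, 1]

Assembling the blocks gives a Jordan form
J =
  [-5,  1,  0]
  [ 0, -5,  0]
  [ 0,  0, -5]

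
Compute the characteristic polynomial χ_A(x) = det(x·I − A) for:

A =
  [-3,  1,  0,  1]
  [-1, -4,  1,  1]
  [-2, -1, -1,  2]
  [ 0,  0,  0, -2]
x^4 + 10*x^3 + 37*x^2 + 60*x + 36

Expanding det(x·I − A) (e.g. by cofactor expansion or by noting that A is similar to its Jordan form J, which has the same characteristic polynomial as A) gives
  χ_A(x) = x^4 + 10*x^3 + 37*x^2 + 60*x + 36
which factors as (x + 2)^2*(x + 3)^2. The eigenvalues (with algebraic multiplicities) are λ = -3 with multiplicity 2, λ = -2 with multiplicity 2.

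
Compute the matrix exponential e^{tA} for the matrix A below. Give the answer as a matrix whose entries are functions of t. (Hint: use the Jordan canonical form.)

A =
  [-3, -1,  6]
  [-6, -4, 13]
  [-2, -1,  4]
e^{tA} =
  [-t^2*exp(-t) - 2*t*exp(-t) + exp(-t), -t^2*exp(-t)/2 - t*exp(-t), 5*t^2*exp(-t)/2 + 6*t*exp(-t)]
  [2*t^2*exp(-t) - 6*t*exp(-t), t^2*exp(-t) - 3*t*exp(-t) + exp(-t), -5*t^2*exp(-t) + 13*t*exp(-t)]
  [-2*t*exp(-t), -t*exp(-t), 5*t*exp(-t) + exp(-t)]

Strategy: write A = P · J · P⁻¹ where J is a Jordan canonical form, so e^{tA} = P · e^{tJ} · P⁻¹, and e^{tJ} can be computed block-by-block.

A has Jordan form
J =
  [-1,  1,  0]
  [ 0, -1,  1]
  [ 0,  0, -1]
(up to reordering of blocks).

Per-block formulas:
  For a 3×3 Jordan block J_3(-1): exp(t · J_3(-1)) = e^(-1t)·(I + t·N + (t^2/2)·N^2), where N is the 3×3 nilpotent shift.

After assembling e^{tJ} and conjugating by P, we get:

e^{tA} =
  [-t^2*exp(-t) - 2*t*exp(-t) + exp(-t), -t^2*exp(-t)/2 - t*exp(-t), 5*t^2*exp(-t)/2 + 6*t*exp(-t)]
  [2*t^2*exp(-t) - 6*t*exp(-t), t^2*exp(-t) - 3*t*exp(-t) + exp(-t), -5*t^2*exp(-t) + 13*t*exp(-t)]
  [-2*t*exp(-t), -t*exp(-t), 5*t*exp(-t) + exp(-t)]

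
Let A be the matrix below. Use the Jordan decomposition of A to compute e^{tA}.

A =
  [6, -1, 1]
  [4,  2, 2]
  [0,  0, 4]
e^{tA} =
  [2*t*exp(4*t) + exp(4*t), -t*exp(4*t), t*exp(4*t)]
  [4*t*exp(4*t), -2*t*exp(4*t) + exp(4*t), 2*t*exp(4*t)]
  [0, 0, exp(4*t)]

Strategy: write A = P · J · P⁻¹ where J is a Jordan canonical form, so e^{tA} = P · e^{tJ} · P⁻¹, and e^{tJ} can be computed block-by-block.

A has Jordan form
J =
  [4, 1, 0]
  [0, 4, 0]
  [0, 0, 4]
(up to reordering of blocks).

Per-block formulas:
  For a 1×1 block at λ = 4: exp(t · [4]) = [e^(4t)].
  For a 2×2 Jordan block J_2(4): exp(t · J_2(4)) = e^(4t)·(I + t·N), where N is the 2×2 nilpotent shift.

After assembling e^{tJ} and conjugating by P, we get:

e^{tA} =
  [2*t*exp(4*t) + exp(4*t), -t*exp(4*t), t*exp(4*t)]
  [4*t*exp(4*t), -2*t*exp(4*t) + exp(4*t), 2*t*exp(4*t)]
  [0, 0, exp(4*t)]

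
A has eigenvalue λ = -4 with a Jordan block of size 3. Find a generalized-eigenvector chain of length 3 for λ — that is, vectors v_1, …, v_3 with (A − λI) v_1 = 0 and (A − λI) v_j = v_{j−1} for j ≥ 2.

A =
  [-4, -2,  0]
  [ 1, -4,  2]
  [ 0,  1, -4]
A Jordan chain for λ = -4 of length 3:
v_1 = (-2, 0, 1)ᵀ
v_2 = (0, 1, 0)ᵀ
v_3 = (1, 0, 0)ᵀ

Let N = A − (-4)·I. We want v_3 with N^3 v_3 = 0 but N^2 v_3 ≠ 0; then v_{j-1} := N · v_j for j = 3, …, 2.

Pick v_3 = (1, 0, 0)ᵀ.
Then v_2 = N · v_3 = (0, 1, 0)ᵀ.
Then v_1 = N · v_2 = (-2, 0, 1)ᵀ.

Sanity check: (A − (-4)·I) v_1 = (0, 0, 0)ᵀ = 0. ✓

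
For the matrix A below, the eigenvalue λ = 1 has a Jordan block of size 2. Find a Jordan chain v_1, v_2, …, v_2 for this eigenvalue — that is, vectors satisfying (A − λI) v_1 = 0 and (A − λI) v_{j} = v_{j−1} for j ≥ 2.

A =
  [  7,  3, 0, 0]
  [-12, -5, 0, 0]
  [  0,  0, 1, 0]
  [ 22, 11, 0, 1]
A Jordan chain for λ = 1 of length 2:
v_1 = (6, -12, 0, 22)ᵀ
v_2 = (1, 0, 0, 0)ᵀ

Let N = A − (1)·I. We want v_2 with N^2 v_2 = 0 but N^1 v_2 ≠ 0; then v_{j-1} := N · v_j for j = 2, …, 2.

Pick v_2 = (1, 0, 0, 0)ᵀ.
Then v_1 = N · v_2 = (6, -12, 0, 22)ᵀ.

Sanity check: (A − (1)·I) v_1 = (0, 0, 0, 0)ᵀ = 0. ✓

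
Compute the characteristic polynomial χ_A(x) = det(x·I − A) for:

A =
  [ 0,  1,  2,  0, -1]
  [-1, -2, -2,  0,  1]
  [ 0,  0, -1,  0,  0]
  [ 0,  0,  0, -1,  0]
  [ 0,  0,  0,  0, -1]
x^5 + 5*x^4 + 10*x^3 + 10*x^2 + 5*x + 1

Expanding det(x·I − A) (e.g. by cofactor expansion or by noting that A is similar to its Jordan form J, which has the same characteristic polynomial as A) gives
  χ_A(x) = x^5 + 5*x^4 + 10*x^3 + 10*x^2 + 5*x + 1
which factors as (x + 1)^5. The eigenvalues (with algebraic multiplicities) are λ = -1 with multiplicity 5.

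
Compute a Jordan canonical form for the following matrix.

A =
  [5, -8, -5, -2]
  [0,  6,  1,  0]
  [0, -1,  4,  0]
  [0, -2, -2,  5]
J_3(5) ⊕ J_1(5)

The characteristic polynomial is
  det(x·I − A) = x^4 - 20*x^3 + 150*x^2 - 500*x + 625 = (x - 5)^4

Eigenvalues and multiplicities (the geometric multiplicity of λ is n − rank(A − λI), which equals the number of Jordan blocks for λ):
  λ = 5: algebraic multiplicity = 4, geometric multiplicity = 2

Determining the block sizes for each eigenvalue:
  λ = 5: with am = 4 and gm = 2, the partition is not yet determined (e.g. several partitions of 4 into 2 parts exist). Let N = A − (5)·I. Computing rank(N^1) = 2, rank(N^2) = 1, rank(N^3) = 0; the number of blocks of size ≥ j is rank(N^{j−1}) − rank(N^j), giving [2, 1, 1]. So we have 1 block(s) of size 3, 1 block(s) of size 1 → block sizes [3, 1]

Assembling the blocks gives a Jordan form
J =
  [5, 1, 0, 0]
  [0, 5, 1, 0]
  [0, 0, 5, 0]
  [0, 0, 0, 5]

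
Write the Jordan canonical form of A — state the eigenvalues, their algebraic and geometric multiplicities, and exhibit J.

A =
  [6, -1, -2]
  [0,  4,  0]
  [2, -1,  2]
J_2(4) ⊕ J_1(4)

The characteristic polynomial is
  det(x·I − A) = x^3 - 12*x^2 + 48*x - 64 = (x - 4)^3

Eigenvalues and multiplicities (the geometric multiplicity of λ is n − rank(A − λI), which equals the number of Jordan blocks for λ):
  λ = 4: algebraic multiplicity = 3, geometric multiplicity = 2

Determining the block sizes for each eigenvalue:
  λ = 4: 2 blocks summing to 3 forces exactly one block of size 2 and the rest size 1 → block sizes [2, 1]

Assembling the blocks gives a Jordan form
J =
  [4, 1, 0]
  [0, 4, 0]
  [0, 0, 4]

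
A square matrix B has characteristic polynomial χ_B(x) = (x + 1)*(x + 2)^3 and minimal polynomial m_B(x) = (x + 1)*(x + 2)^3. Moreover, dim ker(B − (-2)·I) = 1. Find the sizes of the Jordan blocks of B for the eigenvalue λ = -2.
Block sizes for λ = -2: [3]

Step 1 — from the characteristic polynomial, algebraic multiplicity of λ = -2 is 3. From dim ker(B − (-2)·I) = 1, there are exactly 1 Jordan blocks for λ = -2.
Step 2 — from the minimal polynomial, the factor (x + 2)^3 tells us the largest block for λ = -2 has size 3.
Step 3 — with total size 3, 1 blocks, and largest block 3, the block sizes (in nonincreasing order) are [3].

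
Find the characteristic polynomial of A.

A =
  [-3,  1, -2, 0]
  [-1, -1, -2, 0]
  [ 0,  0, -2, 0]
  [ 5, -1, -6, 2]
x^4 + 4*x^3 - 16*x - 16

Expanding det(x·I − A) (e.g. by cofactor expansion or by noting that A is similar to its Jordan form J, which has the same characteristic polynomial as A) gives
  χ_A(x) = x^4 + 4*x^3 - 16*x - 16
which factors as (x - 2)*(x + 2)^3. The eigenvalues (with algebraic multiplicities) are λ = -2 with multiplicity 3, λ = 2 with multiplicity 1.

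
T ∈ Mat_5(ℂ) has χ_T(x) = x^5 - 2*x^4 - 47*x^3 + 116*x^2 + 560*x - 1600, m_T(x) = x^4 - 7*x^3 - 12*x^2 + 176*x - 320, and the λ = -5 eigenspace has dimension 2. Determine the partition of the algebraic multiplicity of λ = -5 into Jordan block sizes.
Block sizes for λ = -5: [1, 1]

Step 1 — from the characteristic polynomial, algebraic multiplicity of λ = -5 is 2. From dim ker(T − (-5)·I) = 2, there are exactly 2 Jordan blocks for λ = -5.
Step 2 — from the minimal polynomial, the factor (x + 5) tells us the largest block for λ = -5 has size 1.
Step 3 — with total size 2, 2 blocks, and largest block 1, the block sizes (in nonincreasing order) are [1, 1].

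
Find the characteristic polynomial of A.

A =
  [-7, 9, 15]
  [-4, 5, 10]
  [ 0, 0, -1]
x^3 + 3*x^2 + 3*x + 1

Expanding det(x·I − A) (e.g. by cofactor expansion or by noting that A is similar to its Jordan form J, which has the same characteristic polynomial as A) gives
  χ_A(x) = x^3 + 3*x^2 + 3*x + 1
which factors as (x + 1)^3. The eigenvalues (with algebraic multiplicities) are λ = -1 with multiplicity 3.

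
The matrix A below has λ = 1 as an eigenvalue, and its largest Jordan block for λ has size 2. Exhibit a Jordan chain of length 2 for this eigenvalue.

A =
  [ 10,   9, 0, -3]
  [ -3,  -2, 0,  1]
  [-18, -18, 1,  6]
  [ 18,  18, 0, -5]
A Jordan chain for λ = 1 of length 2:
v_1 = (9, -3, -18, 18)ᵀ
v_2 = (1, 0, 0, 0)ᵀ

Let N = A − (1)·I. We want v_2 with N^2 v_2 = 0 but N^1 v_2 ≠ 0; then v_{j-1} := N · v_j for j = 2, …, 2.

Pick v_2 = (1, 0, 0, 0)ᵀ.
Then v_1 = N · v_2 = (9, -3, -18, 18)ᵀ.

Sanity check: (A − (1)·I) v_1 = (0, 0, 0, 0)ᵀ = 0. ✓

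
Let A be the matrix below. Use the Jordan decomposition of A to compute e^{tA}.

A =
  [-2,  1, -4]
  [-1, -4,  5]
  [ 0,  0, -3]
e^{tA} =
  [t*exp(-3*t) + exp(-3*t), t*exp(-3*t), t^2*exp(-3*t)/2 - 4*t*exp(-3*t)]
  [-t*exp(-3*t), -t*exp(-3*t) + exp(-3*t), -t^2*exp(-3*t)/2 + 5*t*exp(-3*t)]
  [0, 0, exp(-3*t)]

Strategy: write A = P · J · P⁻¹ where J is a Jordan canonical form, so e^{tA} = P · e^{tJ} · P⁻¹, and e^{tJ} can be computed block-by-block.

A has Jordan form
J =
  [-3,  1,  0]
  [ 0, -3,  1]
  [ 0,  0, -3]
(up to reordering of blocks).

Per-block formulas:
  For a 3×3 Jordan block J_3(-3): exp(t · J_3(-3)) = e^(-3t)·(I + t·N + (t^2/2)·N^2), where N is the 3×3 nilpotent shift.

After assembling e^{tJ} and conjugating by P, we get:

e^{tA} =
  [t*exp(-3*t) + exp(-3*t), t*exp(-3*t), t^2*exp(-3*t)/2 - 4*t*exp(-3*t)]
  [-t*exp(-3*t), -t*exp(-3*t) + exp(-3*t), -t^2*exp(-3*t)/2 + 5*t*exp(-3*t)]
  [0, 0, exp(-3*t)]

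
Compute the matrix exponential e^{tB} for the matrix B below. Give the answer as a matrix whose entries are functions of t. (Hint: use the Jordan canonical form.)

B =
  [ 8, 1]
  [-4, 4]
e^{tB} =
  [2*t*exp(6*t) + exp(6*t), t*exp(6*t)]
  [-4*t*exp(6*t), -2*t*exp(6*t) + exp(6*t)]

Strategy: write B = P · J · P⁻¹ where J is a Jordan canonical form, so e^{tB} = P · e^{tJ} · P⁻¹, and e^{tJ} can be computed block-by-block.

B has Jordan form
J =
  [6, 1]
  [0, 6]
(up to reordering of blocks).

Per-block formulas:
  For a 2×2 Jordan block J_2(6): exp(t · J_2(6)) = e^(6t)·(I + t·N), where N is the 2×2 nilpotent shift.

After assembling e^{tJ} and conjugating by P, we get:

e^{tB} =
  [2*t*exp(6*t) + exp(6*t), t*exp(6*t)]
  [-4*t*exp(6*t), -2*t*exp(6*t) + exp(6*t)]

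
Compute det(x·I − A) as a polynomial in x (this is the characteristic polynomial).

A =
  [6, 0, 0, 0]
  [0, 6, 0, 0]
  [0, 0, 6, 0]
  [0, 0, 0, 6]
x^4 - 24*x^3 + 216*x^2 - 864*x + 1296

Expanding det(x·I − A) (e.g. by cofactor expansion or by noting that A is similar to its Jordan form J, which has the same characteristic polynomial as A) gives
  χ_A(x) = x^4 - 24*x^3 + 216*x^2 - 864*x + 1296
which factors as (x - 6)^4. The eigenvalues (with algebraic multiplicities) are λ = 6 with multiplicity 4.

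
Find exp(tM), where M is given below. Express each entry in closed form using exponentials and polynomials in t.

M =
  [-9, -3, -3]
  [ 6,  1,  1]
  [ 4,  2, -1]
e^{tM} =
  [3*t^2*exp(-3*t) - 6*t*exp(-3*t) + exp(-3*t), -3*t*exp(-3*t), 9*t^2*exp(-3*t)/2 - 3*t*exp(-3*t)]
  [-4*t^2*exp(-3*t) + 6*t*exp(-3*t), 4*t*exp(-3*t) + exp(-3*t), -6*t^2*exp(-3*t) + t*exp(-3*t)]
  [-2*t^2*exp(-3*t) + 4*t*exp(-3*t), 2*t*exp(-3*t), -3*t^2*exp(-3*t) + 2*t*exp(-3*t) + exp(-3*t)]

Strategy: write M = P · J · P⁻¹ where J is a Jordan canonical form, so e^{tM} = P · e^{tJ} · P⁻¹, and e^{tJ} can be computed block-by-block.

M has Jordan form
J =
  [-3,  1,  0]
  [ 0, -3,  1]
  [ 0,  0, -3]
(up to reordering of blocks).

Per-block formulas:
  For a 3×3 Jordan block J_3(-3): exp(t · J_3(-3)) = e^(-3t)·(I + t·N + (t^2/2)·N^2), where N is the 3×3 nilpotent shift.

After assembling e^{tJ} and conjugating by P, we get:

e^{tM} =
  [3*t^2*exp(-3*t) - 6*t*exp(-3*t) + exp(-3*t), -3*t*exp(-3*t), 9*t^2*exp(-3*t)/2 - 3*t*exp(-3*t)]
  [-4*t^2*exp(-3*t) + 6*t*exp(-3*t), 4*t*exp(-3*t) + exp(-3*t), -6*t^2*exp(-3*t) + t*exp(-3*t)]
  [-2*t^2*exp(-3*t) + 4*t*exp(-3*t), 2*t*exp(-3*t), -3*t^2*exp(-3*t) + 2*t*exp(-3*t) + exp(-3*t)]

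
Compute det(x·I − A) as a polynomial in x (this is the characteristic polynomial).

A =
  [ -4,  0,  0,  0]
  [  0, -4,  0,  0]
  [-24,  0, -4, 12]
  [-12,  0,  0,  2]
x^4 + 10*x^3 + 24*x^2 - 32*x - 128

Expanding det(x·I − A) (e.g. by cofactor expansion or by noting that A is similar to its Jordan form J, which has the same characteristic polynomial as A) gives
  χ_A(x) = x^4 + 10*x^3 + 24*x^2 - 32*x - 128
which factors as (x - 2)*(x + 4)^3. The eigenvalues (with algebraic multiplicities) are λ = -4 with multiplicity 3, λ = 2 with multiplicity 1.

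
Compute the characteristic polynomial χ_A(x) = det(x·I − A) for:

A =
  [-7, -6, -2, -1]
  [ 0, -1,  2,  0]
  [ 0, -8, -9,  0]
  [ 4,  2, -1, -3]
x^4 + 20*x^3 + 150*x^2 + 500*x + 625

Expanding det(x·I − A) (e.g. by cofactor expansion or by noting that A is similar to its Jordan form J, which has the same characteristic polynomial as A) gives
  χ_A(x) = x^4 + 20*x^3 + 150*x^2 + 500*x + 625
which factors as (x + 5)^4. The eigenvalues (with algebraic multiplicities) are λ = -5 with multiplicity 4.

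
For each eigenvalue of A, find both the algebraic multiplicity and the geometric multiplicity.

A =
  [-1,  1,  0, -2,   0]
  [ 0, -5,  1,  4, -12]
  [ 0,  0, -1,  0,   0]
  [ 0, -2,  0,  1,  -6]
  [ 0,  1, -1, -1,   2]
λ = -1: alg = 4, geom = 2; λ = 0: alg = 1, geom = 1

Step 1 — factor the characteristic polynomial to read off the algebraic multiplicities:
  χ_A(x) = x*(x + 1)^4

Step 2 — compute geometric multiplicities via the rank-nullity identity g(λ) = n − rank(A − λI):
  rank(A − (-1)·I) = 3, so dim ker(A − (-1)·I) = n − 3 = 2
  rank(A − (0)·I) = 4, so dim ker(A − (0)·I) = n − 4 = 1

Summary:
  λ = -1: algebraic multiplicity = 4, geometric multiplicity = 2
  λ = 0: algebraic multiplicity = 1, geometric multiplicity = 1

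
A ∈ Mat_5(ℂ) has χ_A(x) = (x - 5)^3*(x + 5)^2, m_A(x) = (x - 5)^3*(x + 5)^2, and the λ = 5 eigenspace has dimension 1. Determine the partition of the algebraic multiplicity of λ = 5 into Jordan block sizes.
Block sizes for λ = 5: [3]

Step 1 — from the characteristic polynomial, algebraic multiplicity of λ = 5 is 3. From dim ker(A − (5)·I) = 1, there are exactly 1 Jordan blocks for λ = 5.
Step 2 — from the minimal polynomial, the factor (x − 5)^3 tells us the largest block for λ = 5 has size 3.
Step 3 — with total size 3, 1 blocks, and largest block 3, the block sizes (in nonincreasing order) are [3].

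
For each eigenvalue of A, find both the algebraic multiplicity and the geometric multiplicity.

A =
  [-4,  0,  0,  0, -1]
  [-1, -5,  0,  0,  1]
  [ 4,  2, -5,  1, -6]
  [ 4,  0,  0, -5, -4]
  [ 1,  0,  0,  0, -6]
λ = -5: alg = 5, geom = 3

Step 1 — factor the characteristic polynomial to read off the algebraic multiplicities:
  χ_A(x) = (x + 5)^5

Step 2 — compute geometric multiplicities via the rank-nullity identity g(λ) = n − rank(A − λI):
  rank(A − (-5)·I) = 2, so dim ker(A − (-5)·I) = n − 2 = 3

Summary:
  λ = -5: algebraic multiplicity = 5, geometric multiplicity = 3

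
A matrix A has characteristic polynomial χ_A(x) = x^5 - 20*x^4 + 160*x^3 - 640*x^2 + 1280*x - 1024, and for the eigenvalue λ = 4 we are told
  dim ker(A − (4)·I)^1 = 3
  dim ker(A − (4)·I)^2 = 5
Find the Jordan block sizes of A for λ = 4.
Block sizes for λ = 4: [2, 2, 1]

From the dimensions of kernels of powers, the number of Jordan blocks of size at least j is d_j − d_{j−1} where d_j = dim ker(N^j) (with d_0 = 0). Computing the differences gives [3, 2].
The number of blocks of size exactly k is (#blocks of size ≥ k) − (#blocks of size ≥ k + 1), so the partition is: 1 block(s) of size 1, 2 block(s) of size 2.
In nonincreasing order the block sizes are [2, 2, 1].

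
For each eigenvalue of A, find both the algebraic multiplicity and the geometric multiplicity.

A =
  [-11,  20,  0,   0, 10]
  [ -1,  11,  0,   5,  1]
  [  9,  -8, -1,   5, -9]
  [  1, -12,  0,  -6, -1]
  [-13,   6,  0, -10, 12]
λ = -1: alg = 3, geom = 3; λ = 4: alg = 2, geom = 1

Step 1 — factor the characteristic polynomial to read off the algebraic multiplicities:
  χ_A(x) = (x - 4)^2*(x + 1)^3

Step 2 — compute geometric multiplicities via the rank-nullity identity g(λ) = n − rank(A − λI):
  rank(A − (-1)·I) = 2, so dim ker(A − (-1)·I) = n − 2 = 3
  rank(A − (4)·I) = 4, so dim ker(A − (4)·I) = n − 4 = 1

Summary:
  λ = -1: algebraic multiplicity = 3, geometric multiplicity = 3
  λ = 4: algebraic multiplicity = 2, geometric multiplicity = 1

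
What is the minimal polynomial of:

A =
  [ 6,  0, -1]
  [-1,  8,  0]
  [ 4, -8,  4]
x^3 - 18*x^2 + 108*x - 216

The characteristic polynomial is χ_A(x) = (x - 6)^3, so the eigenvalues are known. The minimal polynomial is
  m_A(x) = Π_λ (x − λ)^{k_λ}
where k_λ is the size of the *largest* Jordan block for λ (equivalently, the smallest k with (A − λI)^k v = 0 for every generalised eigenvector v of λ).

  λ = 6: largest Jordan block has size 3, contributing (x − 6)^3

So m_A(x) = (x - 6)^3 = x^3 - 18*x^2 + 108*x - 216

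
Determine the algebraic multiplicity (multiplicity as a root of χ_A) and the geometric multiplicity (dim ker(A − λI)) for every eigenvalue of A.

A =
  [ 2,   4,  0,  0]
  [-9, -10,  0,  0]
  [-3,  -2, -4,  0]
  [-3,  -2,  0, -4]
λ = -4: alg = 4, geom = 3

Step 1 — factor the characteristic polynomial to read off the algebraic multiplicities:
  χ_A(x) = (x + 4)^4

Step 2 — compute geometric multiplicities via the rank-nullity identity g(λ) = n − rank(A − λI):
  rank(A − (-4)·I) = 1, so dim ker(A − (-4)·I) = n − 1 = 3

Summary:
  λ = -4: algebraic multiplicity = 4, geometric multiplicity = 3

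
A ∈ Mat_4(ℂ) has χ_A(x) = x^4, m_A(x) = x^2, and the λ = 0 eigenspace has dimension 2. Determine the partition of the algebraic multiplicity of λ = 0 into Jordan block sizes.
Block sizes for λ = 0: [2, 2]

Step 1 — from the characteristic polynomial, algebraic multiplicity of λ = 0 is 4. From dim ker(A − (0)·I) = 2, there are exactly 2 Jordan blocks for λ = 0.
Step 2 — from the minimal polynomial, the factor (x − 0)^2 tells us the largest block for λ = 0 has size 2.
Step 3 — with total size 4, 2 blocks, and largest block 2, the block sizes (in nonincreasing order) are [2, 2].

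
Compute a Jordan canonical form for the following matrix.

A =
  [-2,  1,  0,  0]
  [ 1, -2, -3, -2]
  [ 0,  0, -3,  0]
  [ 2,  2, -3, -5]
J_3(-3) ⊕ J_1(-3)

The characteristic polynomial is
  det(x·I − A) = x^4 + 12*x^3 + 54*x^2 + 108*x + 81 = (x + 3)^4

Eigenvalues and multiplicities (the geometric multiplicity of λ is n − rank(A − λI), which equals the number of Jordan blocks for λ):
  λ = -3: algebraic multiplicity = 4, geometric multiplicity = 2

Determining the block sizes for each eigenvalue:
  λ = -3: with am = 4 and gm = 2, the partition is not yet determined (e.g. several partitions of 4 into 2 parts exist). Let N = A − (-3)·I. Computing rank(N^1) = 2, rank(N^2) = 1, rank(N^3) = 0; the number of blocks of size ≥ j is rank(N^{j−1}) − rank(N^j), giving [2, 1, 1]. So we have 1 block(s) of size 3, 1 block(s) of size 1 → block sizes [3, 1]

Assembling the blocks gives a Jordan form
J =
  [-3,  1,  0,  0]
  [ 0, -3,  1,  0]
  [ 0,  0, -3,  0]
  [ 0,  0,  0, -3]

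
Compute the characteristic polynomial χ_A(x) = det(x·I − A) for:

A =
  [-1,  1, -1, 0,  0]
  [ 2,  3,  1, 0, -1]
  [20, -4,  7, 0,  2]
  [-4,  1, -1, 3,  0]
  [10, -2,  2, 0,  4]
x^5 - 16*x^4 + 102*x^3 - 324*x^2 + 513*x - 324

Expanding det(x·I − A) (e.g. by cofactor expansion or by noting that A is similar to its Jordan form J, which has the same characteristic polynomial as A) gives
  χ_A(x) = x^5 - 16*x^4 + 102*x^3 - 324*x^2 + 513*x - 324
which factors as (x - 4)*(x - 3)^4. The eigenvalues (with algebraic multiplicities) are λ = 3 with multiplicity 4, λ = 4 with multiplicity 1.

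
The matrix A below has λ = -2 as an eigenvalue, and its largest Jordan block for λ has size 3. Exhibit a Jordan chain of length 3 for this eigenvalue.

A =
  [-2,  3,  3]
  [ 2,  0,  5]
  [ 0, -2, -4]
A Jordan chain for λ = -2 of length 3:
v_1 = (6, 4, -4)ᵀ
v_2 = (0, 2, 0)ᵀ
v_3 = (1, 0, 0)ᵀ

Let N = A − (-2)·I. We want v_3 with N^3 v_3 = 0 but N^2 v_3 ≠ 0; then v_{j-1} := N · v_j for j = 3, …, 2.

Pick v_3 = (1, 0, 0)ᵀ.
Then v_2 = N · v_3 = (0, 2, 0)ᵀ.
Then v_1 = N · v_2 = (6, 4, -4)ᵀ.

Sanity check: (A − (-2)·I) v_1 = (0, 0, 0)ᵀ = 0. ✓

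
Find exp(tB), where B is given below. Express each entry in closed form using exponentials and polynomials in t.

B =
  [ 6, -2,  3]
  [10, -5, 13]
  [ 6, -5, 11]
e^{tB} =
  [t^2*exp(4*t) + 2*t*exp(4*t) + exp(4*t), -t^2*exp(4*t)/2 - 2*t*exp(4*t), t^2*exp(4*t)/2 + 3*t*exp(4*t)]
  [4*t^2*exp(4*t) + 10*t*exp(4*t), -2*t^2*exp(4*t) - 9*t*exp(4*t) + exp(4*t), 2*t^2*exp(4*t) + 13*t*exp(4*t)]
  [2*t^2*exp(4*t) + 6*t*exp(4*t), -t^2*exp(4*t) - 5*t*exp(4*t), t^2*exp(4*t) + 7*t*exp(4*t) + exp(4*t)]

Strategy: write B = P · J · P⁻¹ where J is a Jordan canonical form, so e^{tB} = P · e^{tJ} · P⁻¹, and e^{tJ} can be computed block-by-block.

B has Jordan form
J =
  [4, 1, 0]
  [0, 4, 1]
  [0, 0, 4]
(up to reordering of blocks).

Per-block formulas:
  For a 3×3 Jordan block J_3(4): exp(t · J_3(4)) = e^(4t)·(I + t·N + (t^2/2)·N^2), where N is the 3×3 nilpotent shift.

After assembling e^{tJ} and conjugating by P, we get:

e^{tB} =
  [t^2*exp(4*t) + 2*t*exp(4*t) + exp(4*t), -t^2*exp(4*t)/2 - 2*t*exp(4*t), t^2*exp(4*t)/2 + 3*t*exp(4*t)]
  [4*t^2*exp(4*t) + 10*t*exp(4*t), -2*t^2*exp(4*t) - 9*t*exp(4*t) + exp(4*t), 2*t^2*exp(4*t) + 13*t*exp(4*t)]
  [2*t^2*exp(4*t) + 6*t*exp(4*t), -t^2*exp(4*t) - 5*t*exp(4*t), t^2*exp(4*t) + 7*t*exp(4*t) + exp(4*t)]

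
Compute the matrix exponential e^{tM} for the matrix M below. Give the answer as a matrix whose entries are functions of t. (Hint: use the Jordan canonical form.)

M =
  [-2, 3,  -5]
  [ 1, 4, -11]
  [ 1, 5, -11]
e^{tM} =
  [-t^2*exp(-3*t)/2 + t*exp(-3*t) + exp(-3*t), -t^2*exp(-3*t)/2 + 3*t*exp(-3*t), t^2*exp(-3*t) - 5*t*exp(-3*t)]
  [-3*t^2*exp(-3*t)/2 + t*exp(-3*t), -3*t^2*exp(-3*t)/2 + 7*t*exp(-3*t) + exp(-3*t), 3*t^2*exp(-3*t) - 11*t*exp(-3*t)]
  [-t^2*exp(-3*t) + t*exp(-3*t), -t^2*exp(-3*t) + 5*t*exp(-3*t), 2*t^2*exp(-3*t) - 8*t*exp(-3*t) + exp(-3*t)]

Strategy: write M = P · J · P⁻¹ where J is a Jordan canonical form, so e^{tM} = P · e^{tJ} · P⁻¹, and e^{tJ} can be computed block-by-block.

M has Jordan form
J =
  [-3,  1,  0]
  [ 0, -3,  1]
  [ 0,  0, -3]
(up to reordering of blocks).

Per-block formulas:
  For a 3×3 Jordan block J_3(-3): exp(t · J_3(-3)) = e^(-3t)·(I + t·N + (t^2/2)·N^2), where N is the 3×3 nilpotent shift.

After assembling e^{tJ} and conjugating by P, we get:

e^{tM} =
  [-t^2*exp(-3*t)/2 + t*exp(-3*t) + exp(-3*t), -t^2*exp(-3*t)/2 + 3*t*exp(-3*t), t^2*exp(-3*t) - 5*t*exp(-3*t)]
  [-3*t^2*exp(-3*t)/2 + t*exp(-3*t), -3*t^2*exp(-3*t)/2 + 7*t*exp(-3*t) + exp(-3*t), 3*t^2*exp(-3*t) - 11*t*exp(-3*t)]
  [-t^2*exp(-3*t) + t*exp(-3*t), -t^2*exp(-3*t) + 5*t*exp(-3*t), 2*t^2*exp(-3*t) - 8*t*exp(-3*t) + exp(-3*t)]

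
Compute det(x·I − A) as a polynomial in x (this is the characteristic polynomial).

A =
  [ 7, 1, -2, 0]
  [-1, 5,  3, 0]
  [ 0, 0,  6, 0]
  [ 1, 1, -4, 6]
x^4 - 24*x^3 + 216*x^2 - 864*x + 1296

Expanding det(x·I − A) (e.g. by cofactor expansion or by noting that A is similar to its Jordan form J, which has the same characteristic polynomial as A) gives
  χ_A(x) = x^4 - 24*x^3 + 216*x^2 - 864*x + 1296
which factors as (x - 6)^4. The eigenvalues (with algebraic multiplicities) are λ = 6 with multiplicity 4.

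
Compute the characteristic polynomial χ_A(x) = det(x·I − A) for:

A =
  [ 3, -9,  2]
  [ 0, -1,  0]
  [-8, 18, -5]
x^3 + 3*x^2 + 3*x + 1

Expanding det(x·I − A) (e.g. by cofactor expansion or by noting that A is similar to its Jordan form J, which has the same characteristic polynomial as A) gives
  χ_A(x) = x^3 + 3*x^2 + 3*x + 1
which factors as (x + 1)^3. The eigenvalues (with algebraic multiplicities) are λ = -1 with multiplicity 3.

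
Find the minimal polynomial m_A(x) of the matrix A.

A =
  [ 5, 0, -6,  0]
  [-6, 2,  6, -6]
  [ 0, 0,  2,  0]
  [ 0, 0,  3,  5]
x^2 - 7*x + 10

The characteristic polynomial is χ_A(x) = (x - 5)^2*(x - 2)^2, so the eigenvalues are known. The minimal polynomial is
  m_A(x) = Π_λ (x − λ)^{k_λ}
where k_λ is the size of the *largest* Jordan block for λ (equivalently, the smallest k with (A − λI)^k v = 0 for every generalised eigenvector v of λ).

  λ = 2: largest Jordan block has size 1, contributing (x − 2)
  λ = 5: largest Jordan block has size 1, contributing (x − 5)

So m_A(x) = (x - 5)*(x - 2) = x^2 - 7*x + 10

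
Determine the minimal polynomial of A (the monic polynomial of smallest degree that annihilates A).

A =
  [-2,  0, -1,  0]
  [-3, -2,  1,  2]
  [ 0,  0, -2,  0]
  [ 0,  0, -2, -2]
x^3 + 6*x^2 + 12*x + 8

The characteristic polynomial is χ_A(x) = (x + 2)^4, so the eigenvalues are known. The minimal polynomial is
  m_A(x) = Π_λ (x − λ)^{k_λ}
where k_λ is the size of the *largest* Jordan block for λ (equivalently, the smallest k with (A − λI)^k v = 0 for every generalised eigenvector v of λ).

  λ = -2: largest Jordan block has size 3, contributing (x + 2)^3

So m_A(x) = (x + 2)^3 = x^3 + 6*x^2 + 12*x + 8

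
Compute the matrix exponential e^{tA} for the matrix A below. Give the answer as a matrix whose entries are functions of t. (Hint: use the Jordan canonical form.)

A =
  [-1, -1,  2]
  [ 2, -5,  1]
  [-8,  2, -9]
e^{tA} =
  [-t^2*exp(-5*t) + 4*t*exp(-5*t) + exp(-5*t), -t*exp(-5*t), -t^2*exp(-5*t)/2 + 2*t*exp(-5*t)]
  [2*t*exp(-5*t), exp(-5*t), t*exp(-5*t)]
  [2*t^2*exp(-5*t) - 8*t*exp(-5*t), 2*t*exp(-5*t), t^2*exp(-5*t) - 4*t*exp(-5*t) + exp(-5*t)]

Strategy: write A = P · J · P⁻¹ where J is a Jordan canonical form, so e^{tA} = P · e^{tJ} · P⁻¹, and e^{tJ} can be computed block-by-block.

A has Jordan form
J =
  [-5,  1,  0]
  [ 0, -5,  1]
  [ 0,  0, -5]
(up to reordering of blocks).

Per-block formulas:
  For a 3×3 Jordan block J_3(-5): exp(t · J_3(-5)) = e^(-5t)·(I + t·N + (t^2/2)·N^2), where N is the 3×3 nilpotent shift.

After assembling e^{tJ} and conjugating by P, we get:

e^{tA} =
  [-t^2*exp(-5*t) + 4*t*exp(-5*t) + exp(-5*t), -t*exp(-5*t), -t^2*exp(-5*t)/2 + 2*t*exp(-5*t)]
  [2*t*exp(-5*t), exp(-5*t), t*exp(-5*t)]
  [2*t^2*exp(-5*t) - 8*t*exp(-5*t), 2*t*exp(-5*t), t^2*exp(-5*t) - 4*t*exp(-5*t) + exp(-5*t)]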